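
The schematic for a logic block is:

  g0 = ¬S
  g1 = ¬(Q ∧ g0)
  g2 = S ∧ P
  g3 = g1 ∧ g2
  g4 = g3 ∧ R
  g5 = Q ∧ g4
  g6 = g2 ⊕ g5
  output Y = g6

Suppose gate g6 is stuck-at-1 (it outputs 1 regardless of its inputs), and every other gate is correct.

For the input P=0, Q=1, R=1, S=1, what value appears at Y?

Propagate with g6 forced: g0=0, g1=1, g2=0, g3=0, g4=0, g5=0, g6=1 [stuck-at-1].
So Y = 1. (Without the fault it would be 0.)

1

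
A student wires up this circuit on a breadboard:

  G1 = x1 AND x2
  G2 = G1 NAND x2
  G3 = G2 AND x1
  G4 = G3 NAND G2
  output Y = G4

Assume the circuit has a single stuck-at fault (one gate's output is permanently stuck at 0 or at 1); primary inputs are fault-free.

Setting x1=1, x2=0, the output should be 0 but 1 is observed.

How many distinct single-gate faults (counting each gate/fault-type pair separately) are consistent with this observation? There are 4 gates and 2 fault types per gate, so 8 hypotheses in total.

Fault-free: G1=0, G2=1, G3=1, G4=0 → 0. Observed 1.
  G1 stuck-at-0: output 0 ✗
  G1 stuck-at-1: output 0 ✗
  G2 stuck-at-0: output 1 ✓
  G2 stuck-at-1: output 0 ✗
  G3 stuck-at-0: output 1 ✓
  G3 stuck-at-1: output 0 ✗
  G4 stuck-at-0: output 0 ✗
  G4 stuck-at-1: output 1 ✓
Consistent faults: {G2 stuck-at-0, G3 stuck-at-0, G4 stuck-at-1} — 3 in all.

3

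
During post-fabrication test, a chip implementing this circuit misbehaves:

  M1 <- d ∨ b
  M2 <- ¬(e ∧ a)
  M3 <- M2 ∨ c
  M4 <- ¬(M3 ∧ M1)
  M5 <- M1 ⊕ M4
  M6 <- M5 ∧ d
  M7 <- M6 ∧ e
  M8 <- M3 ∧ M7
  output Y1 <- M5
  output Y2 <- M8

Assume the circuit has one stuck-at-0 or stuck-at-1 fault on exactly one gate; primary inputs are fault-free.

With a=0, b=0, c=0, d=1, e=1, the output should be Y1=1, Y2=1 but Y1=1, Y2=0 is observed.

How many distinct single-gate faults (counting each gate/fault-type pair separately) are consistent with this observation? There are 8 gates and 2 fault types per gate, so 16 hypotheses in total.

3

Fault-free: M1=1, M2=1, M3=1, M4=0, M5=1, M6=1, M7=1, M8=1 → Y1=1, Y2=1. Observed Y1=1, Y2=0.
  M1: none of the 2 fault types match ✗
  M2: none of the 2 fault types match ✗
  M3: none of the 2 fault types match ✗
  M4: none of the 2 fault types match ✗
  M5: none of the 2 fault types match ✗
  M6: stuck-at-0 ✓; others ✗
  M7: stuck-at-0 ✓; others ✗
  M8: stuck-at-0 ✓; others ✗
Consistent faults: {M6 stuck-at-0, M7 stuck-at-0, M8 stuck-at-0} — 3 in all.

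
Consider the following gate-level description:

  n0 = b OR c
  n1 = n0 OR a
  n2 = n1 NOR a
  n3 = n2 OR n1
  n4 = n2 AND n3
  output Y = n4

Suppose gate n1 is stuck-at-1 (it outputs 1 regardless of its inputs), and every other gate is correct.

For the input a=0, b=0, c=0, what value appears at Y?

Propagate with n1 forced: n0=0, n1=1 [stuck-at-1], n2=0, n3=1, n4=0.
So Y = 0. (Without the fault it would be 1.)

0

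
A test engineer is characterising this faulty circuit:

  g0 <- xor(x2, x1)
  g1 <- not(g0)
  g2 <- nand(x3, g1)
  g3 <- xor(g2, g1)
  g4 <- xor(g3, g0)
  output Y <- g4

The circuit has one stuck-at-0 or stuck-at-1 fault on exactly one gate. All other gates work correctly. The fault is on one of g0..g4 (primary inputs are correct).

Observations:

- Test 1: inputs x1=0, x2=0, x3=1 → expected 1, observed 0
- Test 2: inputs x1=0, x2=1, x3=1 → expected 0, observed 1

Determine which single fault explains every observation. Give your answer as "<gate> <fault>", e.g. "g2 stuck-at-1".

g3 stuck-at-0

Fault-free values for test 1 (x1=0, x2=0, x3=1): g0=0, g1=1, g2=0, g3=1, g4=1, giving Y=1. Observed 0.
Test 1: faults giving observed 0 are {g0 stuck-at-1, g2 stuck-at-1, g3 stuck-at-0, g4 stuck-at-0}.
Test 2 (x1=0, x2=1, x3=1): fault-free g0=1, g1=0, g2=1, g3=1, g4=0 → 0; observed 1. Eliminates g0 stuck-at-1, g2 stuck-at-1, g4 stuck-at-0.
Only g3 stuck-at-0 is consistent with every test.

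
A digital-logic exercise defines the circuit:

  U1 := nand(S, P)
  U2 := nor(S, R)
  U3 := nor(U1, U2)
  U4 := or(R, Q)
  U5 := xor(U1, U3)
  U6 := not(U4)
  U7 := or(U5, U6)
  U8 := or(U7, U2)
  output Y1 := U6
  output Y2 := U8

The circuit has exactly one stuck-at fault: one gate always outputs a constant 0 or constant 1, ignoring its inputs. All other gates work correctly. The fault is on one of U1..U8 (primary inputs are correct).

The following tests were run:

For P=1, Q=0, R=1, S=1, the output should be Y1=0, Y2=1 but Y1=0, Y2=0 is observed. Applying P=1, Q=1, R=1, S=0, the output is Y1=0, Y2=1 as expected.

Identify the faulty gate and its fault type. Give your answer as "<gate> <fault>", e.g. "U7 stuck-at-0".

U3 stuck-at-0

Fault-free values for test 1 (P=1, Q=0, R=1, S=1): U1=0, U2=0, U3=1, U4=1, U5=1, U6=0, U7=1, U8=1, giving Y1=0, Y2=1. Observed Y1=0, Y2=0.
Test 1: faults giving observed Y1=0, Y2=0 are {U3 stuck-at-0, U5 stuck-at-0, U7 stuck-at-0, U8 stuck-at-0}.
Test 2 (P=1, Q=1, R=1, S=0): fault-free U1=1, U2=0, U3=0, U4=1, U5=1, U6=0, U7=1, U8=1 → Y1=0, Y2=1; observed Y1=0, Y2=1. Eliminates U5 stuck-at-0, U7 stuck-at-0, U8 stuck-at-0.
Only U3 stuck-at-0 is consistent with every test.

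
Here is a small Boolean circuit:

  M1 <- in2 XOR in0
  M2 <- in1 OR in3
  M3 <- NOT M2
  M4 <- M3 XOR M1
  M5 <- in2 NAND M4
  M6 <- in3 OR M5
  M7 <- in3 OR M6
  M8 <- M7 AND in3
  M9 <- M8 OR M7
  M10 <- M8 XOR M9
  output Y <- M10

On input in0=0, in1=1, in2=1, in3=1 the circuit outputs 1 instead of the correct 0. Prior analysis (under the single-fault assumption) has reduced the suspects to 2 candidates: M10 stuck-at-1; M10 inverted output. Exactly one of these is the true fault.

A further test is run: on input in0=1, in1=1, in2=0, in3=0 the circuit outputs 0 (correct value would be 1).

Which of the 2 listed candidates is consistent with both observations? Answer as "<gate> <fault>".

Evaluate each candidate on input in0=1, in1=1, in2=0, in3=0:
  M10 stuck-at-1: M1=1, M2=1, M3=0, M4=1, M5=1, M6=1, M7=1, M8=0, M9=1, M10=1 [stuck-at-1] → 1 — eliminated
  M10 inverted output: M1=1, M2=1, M3=0, M4=1, M5=1, M6=1, M7=1, M8=0, M9=1, M10=0 [inverted output] → 0 — matches
Only M10 inverted output reproduces the observed 0.

M10 inverted output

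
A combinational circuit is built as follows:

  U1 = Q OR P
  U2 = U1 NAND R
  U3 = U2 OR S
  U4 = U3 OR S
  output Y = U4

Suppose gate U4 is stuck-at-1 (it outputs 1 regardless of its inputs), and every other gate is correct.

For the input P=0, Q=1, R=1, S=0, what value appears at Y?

1

Propagate with U4 forced: U1=1, U2=0, U3=0, U4=1 [stuck-at-1].
So Y = 1. (Without the fault it would be 0.)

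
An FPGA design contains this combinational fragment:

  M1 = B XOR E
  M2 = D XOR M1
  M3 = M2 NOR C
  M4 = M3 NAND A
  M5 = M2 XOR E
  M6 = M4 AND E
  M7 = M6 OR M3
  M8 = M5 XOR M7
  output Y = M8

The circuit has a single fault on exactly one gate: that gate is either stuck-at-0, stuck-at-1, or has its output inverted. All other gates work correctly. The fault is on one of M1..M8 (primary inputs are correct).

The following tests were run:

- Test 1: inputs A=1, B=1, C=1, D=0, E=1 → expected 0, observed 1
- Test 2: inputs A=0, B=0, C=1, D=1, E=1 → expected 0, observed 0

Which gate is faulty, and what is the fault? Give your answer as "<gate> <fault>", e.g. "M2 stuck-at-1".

M1 stuck-at-1

Fault-free values for test 1 (A=1, B=1, C=1, D=0, E=1): M1=0, M2=0, M3=0, M4=1, M5=1, M6=1, M7=1, M8=0, giving Y=0. Observed 1.
Test 1: faults giving observed 1 are {M1 stuck-at-1, M1 inverted output, M2 stuck-at-1, M2 inverted output, M4 stuck-at-0, M4 inverted output, M5 stuck-at-0, M5 inverted output, M6 stuck-at-0, M6 inverted output, M7 stuck-at-0, M7 inverted output, M8 stuck-at-1, M8 inverted output}.
Test 2 (A=0, B=0, C=1, D=1, E=1): fault-free M1=1, M2=0, M3=0, M4=1, M5=1, M6=1, M7=1, M8=0 → 0; observed 0. Eliminates M1 inverted output, M2 stuck-at-1, M2 inverted output, M4 stuck-at-0, M4 inverted output, M5 stuck-at-0, M5 inverted output, M6 stuck-at-0, M6 inverted output, M7 stuck-at-0, M7 inverted output, M8 stuck-at-1, M8 inverted output.
Only M1 stuck-at-1 is consistent with every test.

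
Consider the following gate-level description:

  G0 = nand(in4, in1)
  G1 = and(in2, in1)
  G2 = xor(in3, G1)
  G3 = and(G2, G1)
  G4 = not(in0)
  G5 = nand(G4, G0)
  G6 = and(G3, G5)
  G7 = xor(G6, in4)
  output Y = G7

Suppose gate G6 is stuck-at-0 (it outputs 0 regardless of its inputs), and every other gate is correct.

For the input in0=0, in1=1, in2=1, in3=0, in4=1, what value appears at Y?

Propagate with G6 forced: G0=0, G1=1, G2=1, G3=1, G4=1, G5=1, G6=0 [stuck-at-0], G7=1.
So Y = 1. (Without the fault it would be 0.)

1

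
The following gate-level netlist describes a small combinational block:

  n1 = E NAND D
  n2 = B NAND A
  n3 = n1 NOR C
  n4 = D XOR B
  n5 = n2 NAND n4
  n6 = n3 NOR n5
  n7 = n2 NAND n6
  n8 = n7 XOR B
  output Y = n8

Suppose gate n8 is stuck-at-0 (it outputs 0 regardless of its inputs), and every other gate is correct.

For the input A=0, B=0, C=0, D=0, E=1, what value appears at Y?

0

Propagate with n8 forced: n1=1, n2=1, n3=0, n4=0, n5=1, n6=0, n7=1, n8=0 [stuck-at-0].
So Y = 0. (Without the fault it would be 1.)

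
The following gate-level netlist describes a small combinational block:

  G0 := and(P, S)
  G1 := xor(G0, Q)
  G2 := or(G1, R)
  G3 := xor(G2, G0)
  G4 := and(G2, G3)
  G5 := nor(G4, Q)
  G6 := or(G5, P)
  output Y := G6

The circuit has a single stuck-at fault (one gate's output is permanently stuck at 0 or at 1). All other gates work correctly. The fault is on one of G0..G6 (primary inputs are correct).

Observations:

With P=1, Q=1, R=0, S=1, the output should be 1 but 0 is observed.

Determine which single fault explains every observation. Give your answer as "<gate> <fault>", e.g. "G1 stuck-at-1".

G6 stuck-at-0

Fault-free values for test 1 (P=1, Q=1, R=0, S=1): G0=1, G1=0, G2=0, G3=1, G4=0, G5=0, G6=1, giving Y=1. Observed 0.
Test 1: faults giving observed 0 are {G6 stuck-at-0}.
Only G6 stuck-at-0 is consistent with every test.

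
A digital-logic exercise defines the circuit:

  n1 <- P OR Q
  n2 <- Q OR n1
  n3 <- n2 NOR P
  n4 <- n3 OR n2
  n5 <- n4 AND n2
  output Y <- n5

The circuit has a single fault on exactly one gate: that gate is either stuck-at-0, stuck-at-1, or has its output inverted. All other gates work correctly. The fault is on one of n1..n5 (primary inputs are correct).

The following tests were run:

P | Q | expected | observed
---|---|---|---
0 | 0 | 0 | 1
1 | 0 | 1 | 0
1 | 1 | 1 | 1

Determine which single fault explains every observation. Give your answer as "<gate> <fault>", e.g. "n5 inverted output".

Fault-free values for test 1 (P=0, Q=0): n1=0, n2=0, n3=1, n4=1, n5=0, giving Y=0. Observed 1.
Test 1: faults giving observed 1 are {n1 stuck-at-1, n1 inverted output, n2 stuck-at-1, n2 inverted output, n5 stuck-at-1, n5 inverted output}.
Test 2 (P=1, Q=0): fault-free n1=1, n2=1, n3=0, n4=1, n5=1 → 1; observed 0. Eliminates n1 stuck-at-1, n2 stuck-at-1, n5 stuck-at-1.
Test 3 (P=1, Q=1): fault-free n1=1, n2=1, n3=0, n4=1, n5=1 → 1; observed 1. Eliminates n2 inverted output, n5 inverted output.
Only n1 inverted output is consistent with every test.

n1 inverted output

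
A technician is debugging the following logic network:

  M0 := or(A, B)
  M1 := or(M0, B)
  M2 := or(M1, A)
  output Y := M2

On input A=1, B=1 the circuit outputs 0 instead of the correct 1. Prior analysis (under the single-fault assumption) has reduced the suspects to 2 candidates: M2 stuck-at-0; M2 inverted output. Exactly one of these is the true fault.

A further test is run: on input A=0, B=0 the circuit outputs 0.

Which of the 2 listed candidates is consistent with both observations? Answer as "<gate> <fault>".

Evaluate each candidate on input A=0, B=0:
  M2 stuck-at-0: M0=0, M1=0, M2=0 [stuck-at-0] → 0 — matches
  M2 inverted output: M0=0, M1=0, M2=1 [inverted output] → 1 — eliminated
Only M2 stuck-at-0 reproduces the observed 0.

M2 stuck-at-0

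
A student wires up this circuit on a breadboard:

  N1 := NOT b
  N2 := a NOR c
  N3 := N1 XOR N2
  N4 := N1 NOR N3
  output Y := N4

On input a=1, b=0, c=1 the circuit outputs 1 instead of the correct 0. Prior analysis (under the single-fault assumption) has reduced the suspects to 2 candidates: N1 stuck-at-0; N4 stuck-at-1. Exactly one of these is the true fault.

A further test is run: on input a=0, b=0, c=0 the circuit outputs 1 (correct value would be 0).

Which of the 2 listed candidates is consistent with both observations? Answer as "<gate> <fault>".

Evaluate each candidate on input a=0, b=0, c=0:
  N1 stuck-at-0: N1=0 [stuck-at-0], N2=1, N3=1, N4=0 → 0 — eliminated
  N4 stuck-at-1: N1=1, N2=1, N3=0, N4=1 [stuck-at-1] → 1 — matches
Only N4 stuck-at-1 reproduces the observed 1.

N4 stuck-at-1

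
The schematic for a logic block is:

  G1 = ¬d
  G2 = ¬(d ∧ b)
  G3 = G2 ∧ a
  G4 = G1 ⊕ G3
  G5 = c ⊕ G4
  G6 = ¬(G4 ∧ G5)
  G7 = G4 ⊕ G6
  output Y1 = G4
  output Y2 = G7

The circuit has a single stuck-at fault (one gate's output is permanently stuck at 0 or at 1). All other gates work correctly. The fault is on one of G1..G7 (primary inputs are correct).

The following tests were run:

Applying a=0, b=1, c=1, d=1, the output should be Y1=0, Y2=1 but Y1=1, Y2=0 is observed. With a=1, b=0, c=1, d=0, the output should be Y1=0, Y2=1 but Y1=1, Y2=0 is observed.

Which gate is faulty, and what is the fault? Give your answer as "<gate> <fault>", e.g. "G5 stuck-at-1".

G4 stuck-at-1

Fault-free values for test 1 (a=0, b=1, c=1, d=1): G1=0, G2=0, G3=0, G4=0, G5=1, G6=1, G7=1, giving Y1=0, Y2=1. Observed Y1=1, Y2=0.
Test 1: faults giving observed Y1=1, Y2=0 are {G1 stuck-at-1, G3 stuck-at-1, G4 stuck-at-1}.
Test 2 (a=1, b=0, c=1, d=0): fault-free G1=1, G2=1, G3=1, G4=0, G5=1, G6=1, G7=1 → Y1=0, Y2=1; observed Y1=1, Y2=0. Eliminates G1 stuck-at-1, G3 stuck-at-1.
Only G4 stuck-at-1 is consistent with every test.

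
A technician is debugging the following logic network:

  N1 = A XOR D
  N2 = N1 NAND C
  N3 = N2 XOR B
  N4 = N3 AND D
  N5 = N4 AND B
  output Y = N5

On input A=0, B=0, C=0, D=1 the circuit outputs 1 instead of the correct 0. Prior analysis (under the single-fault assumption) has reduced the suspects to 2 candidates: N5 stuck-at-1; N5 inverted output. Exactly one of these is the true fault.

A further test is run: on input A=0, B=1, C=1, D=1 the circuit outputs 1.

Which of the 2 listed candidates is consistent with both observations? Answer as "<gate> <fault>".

Evaluate each candidate on input A=0, B=1, C=1, D=1:
  N5 stuck-at-1: N1=1, N2=0, N3=1, N4=1, N5=1 [stuck-at-1] → 1 — matches
  N5 inverted output: N1=1, N2=0, N3=1, N4=1, N5=0 [inverted output] → 0 — eliminated
Only N5 stuck-at-1 reproduces the observed 1.

N5 stuck-at-1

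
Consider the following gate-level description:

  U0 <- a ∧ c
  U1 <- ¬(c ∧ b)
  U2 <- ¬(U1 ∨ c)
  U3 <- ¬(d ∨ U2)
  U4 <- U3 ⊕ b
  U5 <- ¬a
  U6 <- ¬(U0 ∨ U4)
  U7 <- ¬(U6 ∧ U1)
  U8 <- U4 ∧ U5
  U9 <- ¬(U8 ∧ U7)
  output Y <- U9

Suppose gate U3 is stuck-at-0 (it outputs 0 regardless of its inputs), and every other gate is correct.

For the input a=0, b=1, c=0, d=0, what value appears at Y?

0

Propagate with U3 forced: U0=0, U1=1, U2=0, U3=0 [stuck-at-0], U4=1, U5=1, U6=0, U7=1, U8=1, U9=0.
So Y = 0. (Without the fault it would be 1.)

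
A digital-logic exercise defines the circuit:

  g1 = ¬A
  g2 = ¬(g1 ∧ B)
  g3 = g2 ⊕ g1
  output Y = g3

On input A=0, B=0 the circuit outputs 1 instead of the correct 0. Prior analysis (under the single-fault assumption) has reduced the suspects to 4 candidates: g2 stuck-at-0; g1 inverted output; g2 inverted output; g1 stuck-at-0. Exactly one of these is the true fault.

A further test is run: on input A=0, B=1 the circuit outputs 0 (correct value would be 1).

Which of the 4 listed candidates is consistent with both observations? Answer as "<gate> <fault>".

g2 inverted output

Evaluate each candidate on input A=0, B=1:
  g2 stuck-at-0: g1=1, g2=0 [stuck-at-0], g3=1 → 1 — eliminated
  g1 inverted output: g1=0 [inverted output], g2=1, g3=1 → 1 — eliminated
  g2 inverted output: g1=1, g2=1 [inverted output], g3=0 → 0 — matches
  g1 stuck-at-0: g1=0 [stuck-at-0], g2=1, g3=1 → 1 — eliminated
Only g2 inverted output reproduces the observed 0.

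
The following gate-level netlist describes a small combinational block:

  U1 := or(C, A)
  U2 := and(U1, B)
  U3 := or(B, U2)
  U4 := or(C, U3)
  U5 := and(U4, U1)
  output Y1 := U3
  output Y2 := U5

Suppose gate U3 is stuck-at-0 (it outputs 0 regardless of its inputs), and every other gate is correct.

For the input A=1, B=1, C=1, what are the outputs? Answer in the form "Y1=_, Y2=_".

Propagate with U3 forced: U1=1, U2=1, U3=0 [stuck-at-0], U4=1, U5=1.
So the outputs are Y1=0, Y2=1. (Without the fault they would be Y1=1, Y2=1.)

Y1=0, Y2=1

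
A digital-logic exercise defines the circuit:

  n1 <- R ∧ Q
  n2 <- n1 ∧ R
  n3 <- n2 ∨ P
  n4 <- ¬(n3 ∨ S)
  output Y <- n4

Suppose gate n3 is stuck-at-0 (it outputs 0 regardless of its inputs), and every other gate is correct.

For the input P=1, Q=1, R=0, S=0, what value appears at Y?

1

Propagate with n3 forced: n1=0, n2=0, n3=0 [stuck-at-0], n4=1.
So Y = 1. (Without the fault it would be 0.)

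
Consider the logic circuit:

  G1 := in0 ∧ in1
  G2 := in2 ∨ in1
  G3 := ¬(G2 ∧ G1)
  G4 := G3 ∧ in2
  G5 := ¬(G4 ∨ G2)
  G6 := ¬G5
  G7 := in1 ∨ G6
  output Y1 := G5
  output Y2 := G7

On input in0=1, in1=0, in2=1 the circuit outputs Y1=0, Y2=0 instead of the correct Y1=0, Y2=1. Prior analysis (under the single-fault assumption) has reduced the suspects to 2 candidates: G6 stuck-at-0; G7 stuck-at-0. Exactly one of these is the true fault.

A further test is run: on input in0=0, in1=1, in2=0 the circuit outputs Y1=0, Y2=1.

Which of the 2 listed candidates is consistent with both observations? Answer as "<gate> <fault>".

Evaluate each candidate on input in0=0, in1=1, in2=0:
  G6 stuck-at-0: G1=0, G2=1, G3=1, G4=0, G5=0, G6=0 [stuck-at-0], G7=1 → Y1=0, Y2=1 — matches
  G7 stuck-at-0: G1=0, G2=1, G3=1, G4=0, G5=0, G6=1, G7=0 [stuck-at-0] → Y1=0, Y2=0 — eliminated
Only G6 stuck-at-0 reproduces the observed Y1=0, Y2=1.

G6 stuck-at-0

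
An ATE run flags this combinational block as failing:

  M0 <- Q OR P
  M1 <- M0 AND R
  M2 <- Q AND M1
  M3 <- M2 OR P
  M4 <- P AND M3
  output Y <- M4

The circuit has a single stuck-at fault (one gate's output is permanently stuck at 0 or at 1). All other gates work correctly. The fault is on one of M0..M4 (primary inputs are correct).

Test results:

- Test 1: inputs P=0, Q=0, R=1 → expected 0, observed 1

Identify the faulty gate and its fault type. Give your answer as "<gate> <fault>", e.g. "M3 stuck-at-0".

M4 stuck-at-1

Fault-free values for test 1 (P=0, Q=0, R=1): M0=0, M1=0, M2=0, M3=0, M4=0, giving Y=0. Observed 1.
Test 1: faults giving observed 1 are {M4 stuck-at-1}.
Only M4 stuck-at-1 is consistent with every test.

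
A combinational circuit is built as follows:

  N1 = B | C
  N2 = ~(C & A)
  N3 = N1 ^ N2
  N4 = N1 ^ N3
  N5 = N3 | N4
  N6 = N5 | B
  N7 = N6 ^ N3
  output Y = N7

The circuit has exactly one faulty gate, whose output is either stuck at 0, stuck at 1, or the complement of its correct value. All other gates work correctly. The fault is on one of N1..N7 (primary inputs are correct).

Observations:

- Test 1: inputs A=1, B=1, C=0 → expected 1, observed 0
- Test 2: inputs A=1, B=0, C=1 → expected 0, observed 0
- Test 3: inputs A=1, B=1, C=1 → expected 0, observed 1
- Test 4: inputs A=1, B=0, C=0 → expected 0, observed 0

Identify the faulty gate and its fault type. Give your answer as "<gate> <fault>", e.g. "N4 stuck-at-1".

Fault-free values for test 1 (A=1, B=1, C=0): N1=1, N2=1, N3=0, N4=1, N5=1, N6=1, N7=1, giving Y=1. Observed 0.
Test 1: faults giving observed 0 are {N1 stuck-at-0, N1 inverted output, N2 stuck-at-0, N2 inverted output, N3 stuck-at-1, N3 inverted output, N6 stuck-at-0, N6 inverted output, N7 stuck-at-0, N7 inverted output}.
Test 2 (A=1, B=0, C=1): fault-free N1=1, N2=0, N3=1, N4=0, N5=1, N6=1, N7=0 → 0; observed 0. Eliminates N2 inverted output, N3 inverted output, N6 stuck-at-0, N6 inverted output, N7 inverted output.
Test 3 (A=1, B=1, C=1): fault-free N1=1, N2=0, N3=1, N4=0, N5=1, N6=1, N7=0 → 0; observed 1. Eliminates N2 stuck-at-0, N3 stuck-at-1, N7 stuck-at-0.
Test 4 (A=1, B=0, C=0): fault-free N1=0, N2=1, N3=1, N4=1, N5=1, N6=1, N7=0 → 0; observed 0. Eliminates N1 inverted output.
Only N1 stuck-at-0 is consistent with every test.

N1 stuck-at-0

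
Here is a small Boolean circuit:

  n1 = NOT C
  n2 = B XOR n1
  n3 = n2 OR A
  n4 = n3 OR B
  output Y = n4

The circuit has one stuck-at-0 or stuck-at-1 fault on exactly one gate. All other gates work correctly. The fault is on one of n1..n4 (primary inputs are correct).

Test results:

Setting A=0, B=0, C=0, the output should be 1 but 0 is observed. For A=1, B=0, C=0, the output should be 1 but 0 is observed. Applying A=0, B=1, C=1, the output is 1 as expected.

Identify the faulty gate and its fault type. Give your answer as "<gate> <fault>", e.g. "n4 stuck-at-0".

n3 stuck-at-0

Fault-free values for test 1 (A=0, B=0, C=0): n1=1, n2=1, n3=1, n4=1, giving Y=1. Observed 0.
Test 1: faults giving observed 0 are {n1 stuck-at-0, n2 stuck-at-0, n3 stuck-at-0, n4 stuck-at-0}.
Test 2 (A=1, B=0, C=0): fault-free n1=1, n2=1, n3=1, n4=1 → 1; observed 0. Eliminates n1 stuck-at-0, n2 stuck-at-0.
Test 3 (A=0, B=1, C=1): fault-free n1=0, n2=1, n3=1, n4=1 → 1; observed 1. Eliminates n4 stuck-at-0.
Only n3 stuck-at-0 is consistent with every test.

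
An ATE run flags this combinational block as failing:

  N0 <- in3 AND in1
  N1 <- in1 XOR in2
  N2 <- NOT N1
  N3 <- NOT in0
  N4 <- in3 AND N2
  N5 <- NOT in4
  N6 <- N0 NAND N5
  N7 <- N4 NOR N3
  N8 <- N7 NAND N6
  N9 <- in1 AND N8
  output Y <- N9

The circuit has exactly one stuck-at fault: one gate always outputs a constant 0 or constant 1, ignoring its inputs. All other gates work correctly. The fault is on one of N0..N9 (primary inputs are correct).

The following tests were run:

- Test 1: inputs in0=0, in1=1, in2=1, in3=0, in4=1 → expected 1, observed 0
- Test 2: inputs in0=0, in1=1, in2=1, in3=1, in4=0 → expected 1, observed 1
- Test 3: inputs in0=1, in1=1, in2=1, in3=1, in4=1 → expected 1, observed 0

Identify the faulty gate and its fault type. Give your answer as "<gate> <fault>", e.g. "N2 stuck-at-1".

N7 stuck-at-1

Fault-free values for test 1 (in0=0, in1=1, in2=1, in3=0, in4=1): N0=0, N1=0, N2=1, N3=1, N4=0, N5=0, N6=1, N7=0, N8=1, N9=1, giving Y=1. Observed 0.
Test 1: faults giving observed 0 are {N3 stuck-at-0, N7 stuck-at-1, N8 stuck-at-0, N9 stuck-at-0}.
Test 2 (in0=0, in1=1, in2=1, in3=1, in4=0): fault-free N0=1, N1=0, N2=1, N3=1, N4=1, N5=1, N6=0, N7=0, N8=1, N9=1 → 1; observed 1. Eliminates N8 stuck-at-0, N9 stuck-at-0.
Test 3 (in0=1, in1=1, in2=1, in3=1, in4=1): fault-free N0=1, N1=0, N2=1, N3=0, N4=1, N5=0, N6=1, N7=0, N8=1, N9=1 → 1; observed 0. Eliminates N3 stuck-at-0.
Only N7 stuck-at-1 is consistent with every test.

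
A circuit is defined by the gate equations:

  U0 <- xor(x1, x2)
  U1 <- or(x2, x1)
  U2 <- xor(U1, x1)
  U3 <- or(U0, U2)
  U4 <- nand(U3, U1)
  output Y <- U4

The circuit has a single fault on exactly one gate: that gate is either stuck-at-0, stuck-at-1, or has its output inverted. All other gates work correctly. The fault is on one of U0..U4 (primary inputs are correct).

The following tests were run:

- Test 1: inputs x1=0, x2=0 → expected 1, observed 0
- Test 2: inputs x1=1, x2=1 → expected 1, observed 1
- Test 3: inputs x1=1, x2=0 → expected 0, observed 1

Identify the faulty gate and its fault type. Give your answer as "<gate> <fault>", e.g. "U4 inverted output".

Fault-free values for test 1 (x1=0, x2=0): U0=0, U1=0, U2=0, U3=0, U4=1, giving Y=1. Observed 0.
Test 1: faults giving observed 0 are {U1 stuck-at-1, U1 inverted output, U4 stuck-at-0, U4 inverted output}.
Test 2 (x1=1, x2=1): fault-free U0=0, U1=1, U2=0, U3=0, U4=1 → 1; observed 1. Eliminates U4 stuck-at-0, U4 inverted output.
Test 3 (x1=1, x2=0): fault-free U0=1, U1=1, U2=0, U3=1, U4=0 → 0; observed 1. Eliminates U1 stuck-at-1.
Only U1 inverted output is consistent with every test.

U1 inverted output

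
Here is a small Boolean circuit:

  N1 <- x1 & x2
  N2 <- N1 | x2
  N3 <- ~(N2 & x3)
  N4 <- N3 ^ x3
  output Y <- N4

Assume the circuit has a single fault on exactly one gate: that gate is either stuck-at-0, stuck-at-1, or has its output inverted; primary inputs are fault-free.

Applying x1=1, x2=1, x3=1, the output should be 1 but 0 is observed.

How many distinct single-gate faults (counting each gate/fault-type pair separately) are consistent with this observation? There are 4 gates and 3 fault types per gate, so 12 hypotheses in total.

Fault-free: N1=1, N2=1, N3=0, N4=1 → 1. Observed 0.
  N1 stuck-at-0: output 1 ✗
  N1 stuck-at-1: output 1 ✗
  N1 inverted output: output 1 ✗
  N2 stuck-at-0: output 0 ✓
  N2 stuck-at-1: output 1 ✗
  N2 inverted output: output 0 ✓
  N3 stuck-at-0: output 1 ✗
  N3 stuck-at-1: output 0 ✓
  N3 inverted output: output 0 ✓
  N4 stuck-at-0: output 0 ✓
  N4 stuck-at-1: output 1 ✗
  N4 inverted output: output 0 ✓
Consistent faults: {N2 stuck-at-0, N2 inverted output, N3 stuck-at-1, N3 inverted output, N4 stuck-at-0, N4 inverted output} — 6 in all.

6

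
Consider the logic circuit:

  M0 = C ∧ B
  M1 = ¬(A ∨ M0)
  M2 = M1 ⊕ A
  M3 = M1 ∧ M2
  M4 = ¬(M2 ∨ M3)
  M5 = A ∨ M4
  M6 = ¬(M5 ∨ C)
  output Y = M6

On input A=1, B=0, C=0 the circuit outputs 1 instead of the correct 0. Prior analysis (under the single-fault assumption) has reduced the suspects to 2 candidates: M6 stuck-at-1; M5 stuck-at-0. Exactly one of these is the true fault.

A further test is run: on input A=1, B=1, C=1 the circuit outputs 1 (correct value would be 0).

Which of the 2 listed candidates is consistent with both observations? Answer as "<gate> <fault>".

Evaluate each candidate on input A=1, B=1, C=1:
  M6 stuck-at-1: M0=1, M1=0, M2=1, M3=0, M4=0, M5=1, M6=1 [stuck-at-1] → 1 — matches
  M5 stuck-at-0: M0=1, M1=0, M2=1, M3=0, M4=0, M5=0 [stuck-at-0], M6=0 → 0 — eliminated
Only M6 stuck-at-1 reproduces the observed 1.

M6 stuck-at-1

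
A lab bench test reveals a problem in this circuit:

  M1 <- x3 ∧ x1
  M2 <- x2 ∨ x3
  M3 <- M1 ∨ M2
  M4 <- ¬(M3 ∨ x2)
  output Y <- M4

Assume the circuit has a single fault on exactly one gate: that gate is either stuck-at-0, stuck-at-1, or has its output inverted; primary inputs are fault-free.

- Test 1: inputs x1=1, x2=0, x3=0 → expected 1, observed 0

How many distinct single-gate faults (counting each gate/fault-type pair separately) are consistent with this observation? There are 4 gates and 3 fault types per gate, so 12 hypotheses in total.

8

Fault-free: M1=0, M2=0, M3=0, M4=1 → 1. Observed 0.
  M1 stuck-at-0: output 1 ✗
  M1 stuck-at-1: output 0 ✓
  M1 inverted output: output 0 ✓
  M2 stuck-at-0: output 1 ✗
  M2 stuck-at-1: output 0 ✓
  M2 inverted output: output 0 ✓
  M3 stuck-at-0: output 1 ✗
  M3 stuck-at-1: output 0 ✓
  M3 inverted output: output 0 ✓
  M4 stuck-at-0: output 0 ✓
  M4 stuck-at-1: output 1 ✗
  M4 inverted output: output 0 ✓
Consistent faults: {M1 stuck-at-1, M1 inverted output, M2 stuck-at-1, M2 inverted output, M3 stuck-at-1, M3 inverted output, M4 stuck-at-0, M4 inverted output} — 8 in all.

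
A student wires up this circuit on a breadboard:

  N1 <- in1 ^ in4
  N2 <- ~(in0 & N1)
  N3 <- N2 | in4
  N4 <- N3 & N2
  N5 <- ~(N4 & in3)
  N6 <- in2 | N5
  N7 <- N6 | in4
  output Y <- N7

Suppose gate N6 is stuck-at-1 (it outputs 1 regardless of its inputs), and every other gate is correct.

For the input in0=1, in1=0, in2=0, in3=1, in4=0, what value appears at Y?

Propagate with N6 forced: N1=0, N2=1, N3=1, N4=1, N5=0, N6=1 [stuck-at-1], N7=1.
So Y = 1. (Without the fault it would be 0.)

1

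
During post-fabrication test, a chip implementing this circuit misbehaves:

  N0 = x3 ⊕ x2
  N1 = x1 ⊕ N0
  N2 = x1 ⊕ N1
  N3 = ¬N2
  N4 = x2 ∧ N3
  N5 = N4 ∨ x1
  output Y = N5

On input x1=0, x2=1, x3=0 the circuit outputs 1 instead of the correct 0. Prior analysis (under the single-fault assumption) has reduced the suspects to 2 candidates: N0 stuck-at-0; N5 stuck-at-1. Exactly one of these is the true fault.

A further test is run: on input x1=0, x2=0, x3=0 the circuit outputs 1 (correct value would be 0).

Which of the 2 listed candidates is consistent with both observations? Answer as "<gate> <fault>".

Evaluate each candidate on input x1=0, x2=0, x3=0:
  N0 stuck-at-0: N0=0 [stuck-at-0], N1=0, N2=0, N3=1, N4=0, N5=0 → 0 — eliminated
  N5 stuck-at-1: N0=0, N1=0, N2=0, N3=1, N4=0, N5=1 [stuck-at-1] → 1 — matches
Only N5 stuck-at-1 reproduces the observed 1.

N5 stuck-at-1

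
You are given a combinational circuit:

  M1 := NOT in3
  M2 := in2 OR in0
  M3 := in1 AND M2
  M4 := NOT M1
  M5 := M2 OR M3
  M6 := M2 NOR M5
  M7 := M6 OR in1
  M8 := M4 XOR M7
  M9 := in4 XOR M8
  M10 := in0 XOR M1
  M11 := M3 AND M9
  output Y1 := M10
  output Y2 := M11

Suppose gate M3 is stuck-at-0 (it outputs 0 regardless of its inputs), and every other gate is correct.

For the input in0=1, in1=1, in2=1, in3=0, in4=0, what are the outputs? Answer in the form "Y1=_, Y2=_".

Propagate with M3 forced: M1=1, M2=1, M3=0 [stuck-at-0], M4=0, M5=1, M6=0, M7=1, M8=1, M9=1, M10=0, M11=0.
So the outputs are Y1=0, Y2=0. (Without the fault they would be Y1=0, Y2=1.)

Y1=0, Y2=0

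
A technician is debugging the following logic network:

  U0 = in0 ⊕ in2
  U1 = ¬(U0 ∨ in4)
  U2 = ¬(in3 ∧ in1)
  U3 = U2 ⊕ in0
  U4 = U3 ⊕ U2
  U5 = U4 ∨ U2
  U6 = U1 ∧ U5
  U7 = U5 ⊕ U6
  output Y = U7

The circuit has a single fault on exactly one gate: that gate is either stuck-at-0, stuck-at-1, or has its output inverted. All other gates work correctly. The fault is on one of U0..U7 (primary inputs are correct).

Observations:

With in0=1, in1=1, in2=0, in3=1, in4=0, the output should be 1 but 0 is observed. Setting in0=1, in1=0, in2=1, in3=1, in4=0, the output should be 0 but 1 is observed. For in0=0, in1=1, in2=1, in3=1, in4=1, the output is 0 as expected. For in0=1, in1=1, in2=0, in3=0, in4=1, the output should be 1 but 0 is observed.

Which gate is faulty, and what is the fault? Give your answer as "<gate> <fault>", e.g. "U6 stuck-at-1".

Fault-free values for test 1 (in0=1, in1=1, in2=0, in3=1, in4=0): U0=1, U1=0, U2=0, U3=1, U4=1, U5=1, U6=0, U7=1, giving Y=1. Observed 0.
Test 1: faults giving observed 0 are {U0 stuck-at-0, U0 inverted output, U1 stuck-at-1, U1 inverted output, U3 stuck-at-0, U3 inverted output, U4 stuck-at-0, U4 inverted output, U5 stuck-at-0, U5 inverted output, U6 stuck-at-1, U6 inverted output, U7 stuck-at-0, U7 inverted output}.
Test 2 (in0=1, in1=0, in2=1, in3=1, in4=0): fault-free U0=0, U1=1, U2=1, U3=0, U4=1, U5=1, U6=1, U7=0 → 0; observed 1. Eliminates U0 stuck-at-0, U1 stuck-at-1, U3 stuck-at-0, U3 inverted output, U4 stuck-at-0, U4 inverted output, U5 stuck-at-0, U5 inverted output, U6 stuck-at-1, U7 stuck-at-0.
Test 3 (in0=0, in1=1, in2=1, in3=1, in4=1): fault-free U0=1, U1=0, U2=0, U3=0, U4=0, U5=0, U6=0, U7=0 → 0; observed 0. Eliminates U6 inverted output, U7 inverted output.
Test 4 (in0=1, in1=1, in2=0, in3=0, in4=1): fault-free U0=1, U1=0, U2=1, U3=0, U4=1, U5=1, U6=0, U7=1 → 1; observed 0. Eliminates U0 inverted output.
Only U1 inverted output is consistent with every test.

U1 inverted output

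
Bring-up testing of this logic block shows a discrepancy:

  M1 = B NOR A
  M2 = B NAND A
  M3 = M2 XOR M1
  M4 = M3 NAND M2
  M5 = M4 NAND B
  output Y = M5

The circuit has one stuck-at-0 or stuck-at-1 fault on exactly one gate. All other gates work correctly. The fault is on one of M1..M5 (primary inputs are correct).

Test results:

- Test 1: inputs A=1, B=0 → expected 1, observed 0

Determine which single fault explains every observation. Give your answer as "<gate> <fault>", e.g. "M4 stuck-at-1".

Fault-free values for test 1 (A=1, B=0): M1=0, M2=1, M3=1, M4=0, M5=1, giving Y=1. Observed 0.
Test 1: faults giving observed 0 are {M5 stuck-at-0}.
Only M5 stuck-at-0 is consistent with every test.

M5 stuck-at-0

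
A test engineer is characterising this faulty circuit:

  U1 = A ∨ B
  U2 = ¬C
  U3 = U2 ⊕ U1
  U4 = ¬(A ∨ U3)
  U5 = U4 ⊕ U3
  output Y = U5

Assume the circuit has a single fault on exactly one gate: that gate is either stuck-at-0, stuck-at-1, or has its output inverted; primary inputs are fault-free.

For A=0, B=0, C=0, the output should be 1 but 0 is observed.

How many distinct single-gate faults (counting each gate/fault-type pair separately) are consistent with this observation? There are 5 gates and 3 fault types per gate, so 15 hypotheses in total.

4

Fault-free: U1=0, U2=1, U3=1, U4=0, U5=1 → 1. Observed 0.
  U1: none of the 3 fault types match ✗
  U2: none of the 3 fault types match ✗
  U3: none of the 3 fault types match ✗
  U4: stuck-at-1, inverted output ✓; others ✗
  U5: stuck-at-0, inverted output ✓; others ✗
Consistent faults: {U4 stuck-at-1, U4 inverted output, U5 stuck-at-0, U5 inverted output} — 4 in all.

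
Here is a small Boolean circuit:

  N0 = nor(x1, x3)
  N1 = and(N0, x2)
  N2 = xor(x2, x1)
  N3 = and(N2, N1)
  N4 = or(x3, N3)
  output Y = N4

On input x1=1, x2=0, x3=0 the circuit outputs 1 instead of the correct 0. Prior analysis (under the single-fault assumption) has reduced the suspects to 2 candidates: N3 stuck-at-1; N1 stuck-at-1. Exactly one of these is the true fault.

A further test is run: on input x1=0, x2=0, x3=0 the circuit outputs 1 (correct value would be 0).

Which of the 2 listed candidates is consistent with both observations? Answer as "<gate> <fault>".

N3 stuck-at-1

Evaluate each candidate on input x1=0, x2=0, x3=0:
  N3 stuck-at-1: N0=1, N1=0, N2=0, N3=1 [stuck-at-1], N4=1 → 1 — matches
  N1 stuck-at-1: N0=1, N1=1 [stuck-at-1], N2=0, N3=0, N4=0 → 0 — eliminated
Only N3 stuck-at-1 reproduces the observed 1.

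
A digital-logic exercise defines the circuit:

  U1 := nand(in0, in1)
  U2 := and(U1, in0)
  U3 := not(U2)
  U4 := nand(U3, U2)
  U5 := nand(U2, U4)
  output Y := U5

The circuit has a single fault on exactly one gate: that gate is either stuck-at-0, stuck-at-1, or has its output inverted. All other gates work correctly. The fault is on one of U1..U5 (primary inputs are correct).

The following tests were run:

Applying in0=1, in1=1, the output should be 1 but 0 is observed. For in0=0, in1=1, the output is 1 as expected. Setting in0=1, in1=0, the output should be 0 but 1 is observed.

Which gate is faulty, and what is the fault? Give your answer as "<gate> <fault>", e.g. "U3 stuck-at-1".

U1 inverted output

Fault-free values for test 1 (in0=1, in1=1): U1=0, U2=0, U3=1, U4=1, U5=1, giving Y=1. Observed 0.
Test 1: faults giving observed 0 are {U1 stuck-at-1, U1 inverted output, U2 stuck-at-1, U2 inverted output, U5 stuck-at-0, U5 inverted output}.
Test 2 (in0=0, in1=1): fault-free U1=1, U2=0, U3=1, U4=1, U5=1 → 1; observed 1. Eliminates U2 stuck-at-1, U2 inverted output, U5 stuck-at-0, U5 inverted output.
Test 3 (in0=1, in1=0): fault-free U1=1, U2=1, U3=0, U4=1, U5=0 → 0; observed 1. Eliminates U1 stuck-at-1.
Only U1 inverted output is consistent with every test.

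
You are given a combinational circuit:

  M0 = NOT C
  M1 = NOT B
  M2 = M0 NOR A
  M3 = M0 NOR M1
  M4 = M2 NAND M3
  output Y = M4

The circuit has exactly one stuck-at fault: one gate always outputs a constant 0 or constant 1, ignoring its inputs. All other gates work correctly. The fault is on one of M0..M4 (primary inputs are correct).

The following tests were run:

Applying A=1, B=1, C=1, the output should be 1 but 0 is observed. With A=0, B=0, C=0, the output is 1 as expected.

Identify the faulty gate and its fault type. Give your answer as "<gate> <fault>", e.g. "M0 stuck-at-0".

Fault-free values for test 1 (A=1, B=1, C=1): M0=0, M1=0, M2=0, M3=1, M4=1, giving Y=1. Observed 0.
Test 1: faults giving observed 0 are {M2 stuck-at-1, M4 stuck-at-0}.
Test 2 (A=0, B=0, C=0): fault-free M0=1, M1=1, M2=0, M3=0, M4=1 → 1; observed 1. Eliminates M4 stuck-at-0.
Only M2 stuck-at-1 is consistent with every test.

M2 stuck-at-1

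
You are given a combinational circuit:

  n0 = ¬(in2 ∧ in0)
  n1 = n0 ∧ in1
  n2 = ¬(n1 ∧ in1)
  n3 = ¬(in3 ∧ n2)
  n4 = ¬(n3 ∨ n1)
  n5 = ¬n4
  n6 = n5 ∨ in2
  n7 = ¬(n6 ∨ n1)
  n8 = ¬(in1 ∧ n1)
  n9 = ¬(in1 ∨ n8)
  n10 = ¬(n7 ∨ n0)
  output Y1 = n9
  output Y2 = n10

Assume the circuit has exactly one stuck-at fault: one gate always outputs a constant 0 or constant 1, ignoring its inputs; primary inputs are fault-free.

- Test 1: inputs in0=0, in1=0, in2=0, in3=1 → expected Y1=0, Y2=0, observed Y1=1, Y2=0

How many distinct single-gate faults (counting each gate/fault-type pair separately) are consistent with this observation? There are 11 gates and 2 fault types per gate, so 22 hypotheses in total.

Fault-free: n0=1, n1=0, n2=1, n3=0, n4=1, n5=0, n6=0, n7=1, n8=1, n9=0, n10=0 → Y1=0, Y2=0. Observed Y1=1, Y2=0.
  n0: none of the 2 fault types match ✗
  n1: none of the 2 fault types match ✗
  n2: none of the 2 fault types match ✗
  n3: none of the 2 fault types match ✗
  n4: none of the 2 fault types match ✗
  n5: none of the 2 fault types match ✗
  n6: none of the 2 fault types match ✗
  n7: none of the 2 fault types match ✗
  n8: stuck-at-0 ✓; others ✗
  n9: stuck-at-1 ✓; others ✗
  n10: none of the 2 fault types match ✗
Consistent faults: {n8 stuck-at-0, n9 stuck-at-1} — 2 in all.

2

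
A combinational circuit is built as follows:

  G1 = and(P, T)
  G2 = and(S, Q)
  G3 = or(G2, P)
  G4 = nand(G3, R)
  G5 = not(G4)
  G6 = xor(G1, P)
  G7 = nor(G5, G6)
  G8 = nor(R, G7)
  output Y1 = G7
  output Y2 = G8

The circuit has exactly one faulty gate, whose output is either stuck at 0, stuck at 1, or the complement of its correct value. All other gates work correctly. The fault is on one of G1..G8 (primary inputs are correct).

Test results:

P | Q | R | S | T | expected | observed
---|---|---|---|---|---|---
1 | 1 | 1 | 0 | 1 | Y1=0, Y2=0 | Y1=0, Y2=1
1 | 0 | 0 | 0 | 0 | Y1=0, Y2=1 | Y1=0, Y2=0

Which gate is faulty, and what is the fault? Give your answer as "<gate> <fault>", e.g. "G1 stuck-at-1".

G8 inverted output

Fault-free values for test 1 (P=1, Q=1, R=1, S=0, T=1): G1=1, G2=0, G3=1, G4=0, G5=1, G6=0, G7=0, G8=0, giving Y1=0, Y2=0. Observed Y1=0, Y2=1.
Test 1: faults giving observed Y1=0, Y2=1 are {G8 stuck-at-1, G8 inverted output}.
Test 2 (P=1, Q=0, R=0, S=0, T=0): fault-free G1=0, G2=0, G3=1, G4=1, G5=0, G6=1, G7=0, G8=1 → Y1=0, Y2=1; observed Y1=0, Y2=0. Eliminates G8 stuck-at-1.
Only G8 inverted output is consistent with every test.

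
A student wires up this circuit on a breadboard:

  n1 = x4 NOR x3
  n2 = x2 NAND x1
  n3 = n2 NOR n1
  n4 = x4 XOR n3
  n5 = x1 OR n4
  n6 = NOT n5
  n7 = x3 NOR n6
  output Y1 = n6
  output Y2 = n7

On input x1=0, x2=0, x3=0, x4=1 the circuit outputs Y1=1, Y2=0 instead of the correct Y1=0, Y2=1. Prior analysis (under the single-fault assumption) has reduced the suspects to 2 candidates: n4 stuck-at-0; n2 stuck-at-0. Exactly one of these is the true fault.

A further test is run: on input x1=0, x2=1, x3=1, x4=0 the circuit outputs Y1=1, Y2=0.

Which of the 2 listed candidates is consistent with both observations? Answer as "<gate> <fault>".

Evaluate each candidate on input x1=0, x2=1, x3=1, x4=0:
  n4 stuck-at-0: n1=0, n2=1, n3=0, n4=0 [stuck-at-0], n5=0, n6=1, n7=0 → Y1=1, Y2=0 — matches
  n2 stuck-at-0: n1=0, n2=0 [stuck-at-0], n3=1, n4=1, n5=1, n6=0, n7=0 → Y1=0, Y2=0 — eliminated
Only n4 stuck-at-0 reproduces the observed Y1=1, Y2=0.

n4 stuck-at-0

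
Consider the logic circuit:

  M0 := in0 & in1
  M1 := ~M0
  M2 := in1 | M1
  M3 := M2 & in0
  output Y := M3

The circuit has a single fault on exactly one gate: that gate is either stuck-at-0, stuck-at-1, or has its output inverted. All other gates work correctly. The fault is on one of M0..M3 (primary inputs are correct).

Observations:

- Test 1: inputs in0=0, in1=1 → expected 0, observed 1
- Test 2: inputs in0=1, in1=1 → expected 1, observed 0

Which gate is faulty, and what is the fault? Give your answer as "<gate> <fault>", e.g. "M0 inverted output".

M3 inverted output

Fault-free values for test 1 (in0=0, in1=1): M0=0, M1=1, M2=1, M3=0, giving Y=0. Observed 1.
Test 1: faults giving observed 1 are {M3 stuck-at-1, M3 inverted output}.
Test 2 (in0=1, in1=1): fault-free M0=1, M1=0, M2=1, M3=1 → 1; observed 0. Eliminates M3 stuck-at-1.
Only M3 inverted output is consistent with every test.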